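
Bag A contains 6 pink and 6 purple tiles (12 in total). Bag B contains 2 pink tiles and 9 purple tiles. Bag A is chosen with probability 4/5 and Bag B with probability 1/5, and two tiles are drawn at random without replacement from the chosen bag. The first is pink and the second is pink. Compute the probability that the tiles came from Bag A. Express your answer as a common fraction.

50/51

P(E | Bag A) = 5/22; P(E | Bag B) = 1/55.
P(E) = 4/5·5/22 + 1/5·1/55 = 51/275.
By Bayes' rule, P(Bag A | E) = 2/11 / 51/275 = 50/51 ≈ 0.9804.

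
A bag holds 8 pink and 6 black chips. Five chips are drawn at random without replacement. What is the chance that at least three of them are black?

49/143

Sum the hypergeometric tail for j = 3,…,5 black chips.
Favorable = C(6,3)·C(8,2) + C(6,4)·C(8,1) + C(6,5)·C(8,0) = 686; total = C(14,5) = 2002.
P = 686/2002 = 49/143 ≈ 0.3427.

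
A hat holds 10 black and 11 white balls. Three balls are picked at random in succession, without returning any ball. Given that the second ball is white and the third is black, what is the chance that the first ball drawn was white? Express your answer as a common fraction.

P(first=white and the second ball is white and the third is black) = (11/21)·(10/20)·(10/19) = 55/399.
P(E) = Σ over first color = 33/266 + 55/399 = 11/42.
By Bayes, P(first=white | E) = 55/399 / 11/42 = 10/19 ≈ 0.5263.

10/19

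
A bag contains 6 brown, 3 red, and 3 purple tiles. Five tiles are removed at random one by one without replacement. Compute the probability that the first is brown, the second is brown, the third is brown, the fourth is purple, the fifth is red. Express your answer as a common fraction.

1/88

Multiply the conditional probability of each draw in order, without replacement, so each draw removes one from its color and from the total.
P = (6/12) · (5/11) · (4/10) · (3/9) · (3/8) = 1/88 ≈ 0.0114.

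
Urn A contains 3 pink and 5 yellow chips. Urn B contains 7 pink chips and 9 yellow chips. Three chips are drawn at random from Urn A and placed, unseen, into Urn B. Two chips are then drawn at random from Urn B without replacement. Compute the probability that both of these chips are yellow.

Condition on how many of the transferred chips are yellow (from Urn A: 5 yellow of 8; then Urn B has 19 total).
  0 yellow: C(5,0)C(3,3)/C(8,3) = 1/56; then P = C(9,2)/C(19,2) = 4/19
  1 yellow: C(5,1)C(3,2)/C(8,3) = 15/56; then P = C(10,2)/C(19,2) = 5/19
  2 yellow: C(5,2)C(3,1)/C(8,3) = 15/28; then P = C(11,2)/C(19,2) = 55/171
  3 yellow: C(5,3)C(3,0)/C(8,3) = 5/28; then P = C(12,2)/C(19,2) = 22/57
P(both yellow) = 53/168 ≈ 0.3155.

53/168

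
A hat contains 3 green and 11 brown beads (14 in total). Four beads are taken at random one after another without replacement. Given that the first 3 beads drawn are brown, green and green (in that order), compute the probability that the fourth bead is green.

After removing 2 green, 1 brown, the hat has 1 green out of 11 remaining.
P(fourth is green | given) = 1/11 ≈ 0.0909.

1/11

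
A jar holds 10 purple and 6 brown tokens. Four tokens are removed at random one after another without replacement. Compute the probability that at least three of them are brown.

Sum the hypergeometric tail for j = 3,…,4 brown tokens.
Favorable = C(6,3)·C(10,1) + C(6,4)·C(10,0) = 215; total = C(16,4) = 1820.
P = 215/1820 = 43/364 ≈ 0.1181.

43/364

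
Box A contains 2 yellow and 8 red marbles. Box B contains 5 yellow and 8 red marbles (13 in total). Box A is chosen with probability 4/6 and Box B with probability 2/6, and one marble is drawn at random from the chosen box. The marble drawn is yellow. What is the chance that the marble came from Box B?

P(yellow | Box A) = 1/5; P(yellow | Box B) = 5/13.
P(yellow) = 2/3·1/5 + 1/3·5/13 = 17/65.
By Bayes' rule, P(Box B | yellow) = 5/39 / 17/65 = 25/51 ≈ 0.4902.

25/51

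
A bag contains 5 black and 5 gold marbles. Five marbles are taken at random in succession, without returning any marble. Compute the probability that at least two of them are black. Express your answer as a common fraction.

113/126

Sum the hypergeometric tail for j = 2,…,5 black marbles.
Favorable = C(5,2)·C(5,3) + C(5,3)·C(5,2) + C(5,4)·C(5,1) + C(5,5)·C(5,0) = 226; total = C(10,5) = 252.
P = 226/252 = 113/126 ≈ 0.8968.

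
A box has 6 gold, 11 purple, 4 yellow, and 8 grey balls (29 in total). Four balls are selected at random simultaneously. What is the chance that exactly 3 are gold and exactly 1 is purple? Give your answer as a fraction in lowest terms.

Unordered draws without replacement: count favorable combinations over C(29,4).
Favorable = C(6,3) · C(11,1) · C(4,0) · C(8,0) = 220; total = C(29,4) = 23751.
P = 220/23751 = 220/23751 ≈ 0.0093.

220/23751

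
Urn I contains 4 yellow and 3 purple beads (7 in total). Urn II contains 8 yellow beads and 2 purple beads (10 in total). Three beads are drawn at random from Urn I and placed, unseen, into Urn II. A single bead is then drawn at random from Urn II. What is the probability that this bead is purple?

Condition on how many of the transferred beads are purple (from Urn I: 3 purple of 7; then Urn II has 13 total).
  0 purple: C(3,0)C(4,3)/C(7,3) = 4/35; then P = 2/13
  1 purple: C(3,1)C(4,2)/C(7,3) = 18/35; then P = 3/13
  2 purple: C(3,2)C(4,1)/C(7,3) = 12/35; then P = 4/13
  3 purple: C(3,3)C(4,0)/C(7,3) = 1/35; then P = 5/13
P(purple from Urn II) = 23/91 ≈ 0.2527.

23/91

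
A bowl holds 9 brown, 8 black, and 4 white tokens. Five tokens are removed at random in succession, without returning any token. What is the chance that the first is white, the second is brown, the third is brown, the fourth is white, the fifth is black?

Multiply the conditional probability of each draw in order, without replacement, so each draw removes one from its color and from the total.
P = (4/21) · (9/20) · (8/19) · (3/18) · (8/17) = 32/11305 ≈ 0.0028.

32/11305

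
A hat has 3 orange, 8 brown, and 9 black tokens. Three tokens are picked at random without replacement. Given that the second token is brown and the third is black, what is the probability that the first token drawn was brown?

P(first=brown and the second token is brown and the third is black) = (8/20)·(7/19)·(9/18) = 7/95.
P(E) = Σ over first color = 3/95 + 7/95 + 8/95 = 18/95.
By Bayes, P(first=brown | E) = 7/95 / 18/95 = 7/18 ≈ 0.3889.

7/18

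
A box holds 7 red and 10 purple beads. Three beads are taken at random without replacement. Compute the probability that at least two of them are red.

49/136

Sum the hypergeometric tail for j = 2,…,3 red beads.
Favorable = C(7,2)·C(10,1) + C(7,3)·C(10,0) = 245; total = C(17,3) = 680.
P = 245/680 = 49/136 ≈ 0.3603.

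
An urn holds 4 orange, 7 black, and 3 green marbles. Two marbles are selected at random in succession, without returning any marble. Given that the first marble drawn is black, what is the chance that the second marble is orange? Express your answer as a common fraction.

4/13

After removing 1 black, the urn has 4 orange out of 13 remaining.
P(second is orange | given) = 4/13 ≈ 0.3077.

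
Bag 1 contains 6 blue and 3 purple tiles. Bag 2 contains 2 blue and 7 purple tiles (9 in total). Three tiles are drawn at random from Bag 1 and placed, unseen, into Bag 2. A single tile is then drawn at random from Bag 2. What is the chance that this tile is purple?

2/3

Condition on how many of the transferred tiles are purple (from Bag 1: 3 purple of 9; then Bag 2 has 12 total).
  0 purple: C(3,0)C(6,3)/C(9,3) = 5/21; then P = 7/12
  1 purple: C(3,1)C(6,2)/C(9,3) = 15/28; then P = 8/12
  2 purple: C(3,2)C(6,1)/C(9,3) = 3/14; then P = 9/12
  3 purple: C(3,3)C(6,0)/C(9,3) = 1/84; then P = 10/12
P(purple from Bag 2) = 2/3 ≈ 0.6667.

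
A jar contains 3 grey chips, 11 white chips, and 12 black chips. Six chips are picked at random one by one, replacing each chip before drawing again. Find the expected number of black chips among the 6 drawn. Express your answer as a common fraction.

By linearity of expectation, E[X] = Σ P(draw i is black); each independent draw has P(black) = 12/26.
E[X] = 6 · 12/26 = 36/13 ≈ 2.7692.

36/13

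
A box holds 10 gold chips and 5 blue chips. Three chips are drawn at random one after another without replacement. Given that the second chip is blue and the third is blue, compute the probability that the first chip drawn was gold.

P(first=gold and the second chip is blue and the third is blue) = (10/15)·(5/14)·(4/13) = 20/273.
P(E) = Σ over first color = 20/273 + 2/91 = 2/21.
By Bayes, P(first=gold | E) = 20/273 / 2/21 = 10/13 ≈ 0.7692.

10/13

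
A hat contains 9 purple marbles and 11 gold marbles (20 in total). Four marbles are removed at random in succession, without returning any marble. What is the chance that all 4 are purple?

42/1615

Unordered draws without replacement: count favorable combinations over C(20,4).
Favorable = C(9,4) · C(11,0) = 126; total = C(20,4) = 4845.
P = 126/4845 = 42/1615 ≈ 0.0260.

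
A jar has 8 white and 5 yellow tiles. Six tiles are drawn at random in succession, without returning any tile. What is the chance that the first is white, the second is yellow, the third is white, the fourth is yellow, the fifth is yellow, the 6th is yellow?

Multiply the conditional probability of each draw in order, without replacement, so each draw removes one from its color and from the total.
P = (8/13) · (5/12) · (7/11) · (4/10) · (3/9) · (2/8) = 7/1287 ≈ 0.0054.

7/1287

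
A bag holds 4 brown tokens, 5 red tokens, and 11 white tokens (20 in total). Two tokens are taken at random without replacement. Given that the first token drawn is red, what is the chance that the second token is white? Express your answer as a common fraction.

After removing 1 red, the bag has 11 white out of 19 remaining.
P(second is white | given) = 11/19 ≈ 0.5789.

11/19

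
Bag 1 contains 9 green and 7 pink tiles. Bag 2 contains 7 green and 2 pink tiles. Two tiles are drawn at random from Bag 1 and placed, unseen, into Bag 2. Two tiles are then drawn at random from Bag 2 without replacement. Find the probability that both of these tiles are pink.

Condition on how many of the transferred tiles are pink (from Bag 1: 7 pink of 16; then Bag 2 has 11 total).
  0 pink: C(7,0)C(9,2)/C(16,2) = 3/10; then P = C(2,2)/C(11,2) = 1/55
  1 pink: C(7,1)C(9,1)/C(16,2) = 21/40; then P = C(3,2)/C(11,2) = 3/55
  2 pink: C(7,2)C(9,0)/C(16,2) = 7/40; then P = C(4,2)/C(11,2) = 6/55
P(both pink) = 117/2200 ≈ 0.0532.

117/2200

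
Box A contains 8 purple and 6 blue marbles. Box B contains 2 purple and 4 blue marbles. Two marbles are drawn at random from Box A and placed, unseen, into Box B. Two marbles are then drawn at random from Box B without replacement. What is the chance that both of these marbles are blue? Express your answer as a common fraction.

Condition on how many of the transferred marbles are blue (from Box A: 6 blue of 14; then Box B has 8 total).
  0 blue: C(6,0)C(8,2)/C(14,2) = 4/13; then P = C(4,2)/C(8,2) = 3/14
  1 blue: C(6,1)C(8,1)/C(14,2) = 48/91; then P = C(5,2)/C(8,2) = 5/14
  2 blue: C(6,2)C(8,0)/C(14,2) = 15/91; then P = C(6,2)/C(8,2) = 15/28
P(both blue) = 873/2548 ≈ 0.3426.

873/2548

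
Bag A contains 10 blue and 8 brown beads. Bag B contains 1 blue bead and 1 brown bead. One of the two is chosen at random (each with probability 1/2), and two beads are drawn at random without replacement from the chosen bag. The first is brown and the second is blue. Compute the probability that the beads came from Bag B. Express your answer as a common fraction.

P(E | Bag A) = 40/153; P(E | Bag B) = 1/2.
P(E) = 1/2·40/153 + 1/2·1/2 = 233/612.
By Bayes' rule, P(Bag B | E) = 1/4 / 233/612 = 153/233 ≈ 0.6567.

153/233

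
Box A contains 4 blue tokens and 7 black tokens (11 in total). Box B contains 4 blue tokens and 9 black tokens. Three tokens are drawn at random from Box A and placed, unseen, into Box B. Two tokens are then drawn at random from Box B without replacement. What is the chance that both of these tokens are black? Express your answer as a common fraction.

Condition on how many of the transferred tokens are black (from Box A: 7 black of 11; then Box B has 16 total).
  0 black: C(7,0)C(4,3)/C(11,3) = 4/165; then P = C(9,2)/C(16,2) = 3/10
  1 black: C(7,1)C(4,2)/C(11,3) = 14/55; then P = C(10,2)/C(16,2) = 3/8
  2 black: C(7,2)C(4,1)/C(11,3) = 28/55; then P = C(11,2)/C(16,2) = 11/24
  3 black: C(7,3)C(4,0)/C(11,3) = 7/33; then P = C(12,2)/C(16,2) = 11/20
P(both black) = 249/550 ≈ 0.4527.

249/550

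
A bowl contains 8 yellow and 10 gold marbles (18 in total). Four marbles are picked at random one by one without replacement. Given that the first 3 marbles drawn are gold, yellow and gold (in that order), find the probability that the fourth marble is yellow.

After removing 1 yellow, 2 gold, the bowl has 7 yellow out of 15 remaining.
P(fourth is yellow | given) = 7/15 ≈ 0.4667.

7/15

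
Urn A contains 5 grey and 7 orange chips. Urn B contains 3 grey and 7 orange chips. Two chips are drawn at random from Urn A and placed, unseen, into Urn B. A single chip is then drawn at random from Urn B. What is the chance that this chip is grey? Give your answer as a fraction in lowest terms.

Condition on how many of the transferred chips are grey (from Urn A: 5 grey of 12; then Urn B has 12 total).
  0 grey: C(5,0)C(7,2)/C(12,2) = 7/22; then P = 3/12
  1 grey: C(5,1)C(7,1)/C(12,2) = 35/66; then P = 4/12
  2 grey: C(5,2)C(7,0)/C(12,2) = 5/33; then P = 5/12
P(grey from Urn B) = 23/72 ≈ 0.3194.

23/72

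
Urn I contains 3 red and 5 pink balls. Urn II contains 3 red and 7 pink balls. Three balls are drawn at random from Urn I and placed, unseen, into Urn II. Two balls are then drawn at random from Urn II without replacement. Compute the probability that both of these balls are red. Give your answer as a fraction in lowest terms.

Condition on how many of the transferred balls are red (from Urn I: 3 red of 8; then Urn II has 13 total).
  0 red: C(3,0)C(5,3)/C(8,3) = 5/28; then P = C(3,2)/C(13,2) = 1/26
  1 red: C(3,1)C(5,2)/C(8,3) = 15/28; then P = C(4,2)/C(13,2) = 1/13
  2 red: C(3,2)C(5,1)/C(8,3) = 15/56; then P = C(5,2)/C(13,2) = 5/39
  3 red: C(3,3)C(5,0)/C(8,3) = 1/56; then P = C(6,2)/C(13,2) = 5/26
P(both red) = 125/1456 ≈ 0.0859.

125/1456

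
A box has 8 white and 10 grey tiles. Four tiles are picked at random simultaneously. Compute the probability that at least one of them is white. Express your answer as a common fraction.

95/102

Use the complement: P(at least one white) = 1 − P(no white).
P(none) = C(10,4)/C(18,4) = 210/3060.
So P = 1 − 210/3060 = 95/102 ≈ 0.9314.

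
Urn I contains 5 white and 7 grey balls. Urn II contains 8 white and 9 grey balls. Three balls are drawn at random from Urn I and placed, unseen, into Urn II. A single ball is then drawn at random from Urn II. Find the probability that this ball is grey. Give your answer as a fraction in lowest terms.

43/80

Condition on how many of the transferred balls are grey (from Urn I: 7 grey of 12; then Urn II has 20 total).
  0 grey: C(7,0)C(5,3)/C(12,3) = 1/22; then P = 9/20
  1 grey: C(7,1)C(5,2)/C(12,3) = 7/22; then P = 10/20
  2 grey: C(7,2)C(5,1)/C(12,3) = 21/44; then P = 11/20
  3 grey: C(7,3)C(5,0)/C(12,3) = 7/44; then P = 12/20
P(grey from Urn II) = 43/80 ≈ 0.5375.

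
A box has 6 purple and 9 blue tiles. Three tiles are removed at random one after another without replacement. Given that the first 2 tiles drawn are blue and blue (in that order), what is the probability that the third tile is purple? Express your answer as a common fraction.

6/13

After removing 2 blue, the box has 6 purple out of 13 remaining.
P(third is purple | given) = 6/13 ≈ 0.4615.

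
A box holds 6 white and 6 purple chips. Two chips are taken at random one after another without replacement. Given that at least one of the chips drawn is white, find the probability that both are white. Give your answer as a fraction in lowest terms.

P(both white) = C(6,2)/C(12,2) = 5/22; P(at least one white) = 1 − C(6,2)/C(12,2) = 17/22.
Since 'both white' ⊆ 'at least one white', P(both | at least one) = 5/22 / 17/22 = 5/17 ≈ 0.2941.

5/17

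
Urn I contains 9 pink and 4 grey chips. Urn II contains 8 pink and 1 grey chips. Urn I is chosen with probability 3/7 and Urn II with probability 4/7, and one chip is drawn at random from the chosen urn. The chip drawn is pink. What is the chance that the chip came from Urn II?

416/659

P(pink | Urn I) = 9/13; P(pink | Urn II) = 8/9.
P(pink) = 3/7·9/13 + 4/7·8/9 = 659/819.
By Bayes' rule, P(Urn II | pink) = 32/63 / 659/819 = 416/659 ≈ 0.6313.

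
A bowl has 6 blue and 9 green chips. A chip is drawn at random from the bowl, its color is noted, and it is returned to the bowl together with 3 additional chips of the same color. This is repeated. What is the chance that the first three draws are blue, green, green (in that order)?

Track the composition after each reinforcement of +3.
P = (6/15) · (9/18) · (12/21) = 4/35 ≈ 0.1143.

4/35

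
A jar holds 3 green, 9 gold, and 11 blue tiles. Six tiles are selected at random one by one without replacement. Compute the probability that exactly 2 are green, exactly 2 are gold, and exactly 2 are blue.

180/3059

Unordered draws without replacement: count favorable combinations over C(23,6).
Favorable = C(3,2) · C(9,2) · C(11,2) = 5940; total = C(23,6) = 100947.
P = 5940/100947 = 180/3059 ≈ 0.0588.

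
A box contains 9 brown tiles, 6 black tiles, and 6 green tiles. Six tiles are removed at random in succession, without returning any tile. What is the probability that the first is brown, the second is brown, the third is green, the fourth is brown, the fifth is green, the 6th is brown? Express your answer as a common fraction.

Multiply the conditional probability of each draw in order, without replacement, so each draw removes one from its color and from the total.
P = (9/21) · (8/20) · (6/19) · (7/18) · (5/17) · (6/16) = 3/1292 ≈ 0.0023.

3/1292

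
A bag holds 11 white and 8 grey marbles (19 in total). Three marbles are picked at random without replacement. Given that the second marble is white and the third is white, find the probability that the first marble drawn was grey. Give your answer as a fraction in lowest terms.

8/17

P(first=grey and the second marble is white and the third is white) = (8/19)·(11/18)·(10/17) = 440/2907.
P(E) = Σ over first color = 55/323 + 440/2907 = 55/171.
By Bayes, P(first=grey | E) = 440/2907 / 55/171 = 8/17 ≈ 0.4706.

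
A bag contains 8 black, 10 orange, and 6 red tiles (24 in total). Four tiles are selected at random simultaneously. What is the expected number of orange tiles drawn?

5/3

By linearity of expectation, E[X] = Σ P(draw i is orange); by symmetry each draw (even without replacement) has P(orange) = 10/24.
E[X] = 4 · 10/24 = 5/3 ≈ 1.6667.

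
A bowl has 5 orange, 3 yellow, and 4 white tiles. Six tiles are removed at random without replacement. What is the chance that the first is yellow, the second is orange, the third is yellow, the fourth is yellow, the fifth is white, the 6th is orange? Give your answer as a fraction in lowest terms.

Multiply the conditional probability of each draw in order, without replacement, so each draw removes one from its color and from the total.
P = (3/12) · (5/11) · (2/10) · (1/9) · (4/8) · (4/7) = 1/1386 ≈ 0.0007.

1/1386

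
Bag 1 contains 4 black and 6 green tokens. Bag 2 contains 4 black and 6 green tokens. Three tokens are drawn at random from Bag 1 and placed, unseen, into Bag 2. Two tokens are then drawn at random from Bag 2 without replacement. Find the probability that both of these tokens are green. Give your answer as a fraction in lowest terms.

67/195

Condition on how many of the transferred tokens are green (from Bag 1: 6 green of 10; then Bag 2 has 13 total).
  0 green: C(6,0)C(4,3)/C(10,3) = 1/30; then P = C(6,2)/C(13,2) = 5/26
  1 green: C(6,1)C(4,2)/C(10,3) = 3/10; then P = C(7,2)/C(13,2) = 7/26
  2 green: C(6,2)C(4,1)/C(10,3) = 1/2; then P = C(8,2)/C(13,2) = 14/39
  3 green: C(6,3)C(4,0)/C(10,3) = 1/6; then P = C(9,2)/C(13,2) = 6/13
P(both green) = 67/195 ≈ 0.3436.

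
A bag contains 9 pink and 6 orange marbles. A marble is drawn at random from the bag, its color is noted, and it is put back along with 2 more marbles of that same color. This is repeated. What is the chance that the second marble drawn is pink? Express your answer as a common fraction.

3/5

Condition on the first draw. If first is pink (prob 9/15), second-pink has prob (11)/(17); if not (prob 6/15), it has prob 9/(17).
P = (9/15)·(11/17) + (6/15)·(9/17) = 3/5 ≈ 0.6000.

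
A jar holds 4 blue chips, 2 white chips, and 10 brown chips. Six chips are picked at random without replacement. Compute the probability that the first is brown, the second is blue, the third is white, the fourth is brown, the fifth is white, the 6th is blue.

Multiply the conditional probability of each draw in order, without replacement, so each draw removes one from its color and from the total.
P = (10/16) · (4/15) · (2/14) · (9/13) · (1/12) · (3/11) = 3/8008 ≈ 0.0004.

3/8008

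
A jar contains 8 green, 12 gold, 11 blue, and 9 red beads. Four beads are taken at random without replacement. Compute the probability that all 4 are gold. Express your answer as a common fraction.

99/18278

Unordered draws without replacement: count favorable combinations over C(40,4).
Favorable = C(8,0) · C(12,4) · C(11,0) · C(9,0) = 495; total = C(40,4) = 91390.
P = 495/91390 = 99/18278 ≈ 0.0054.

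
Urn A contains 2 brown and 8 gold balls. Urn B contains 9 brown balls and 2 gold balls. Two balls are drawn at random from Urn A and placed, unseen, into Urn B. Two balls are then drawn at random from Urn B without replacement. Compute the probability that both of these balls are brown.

Condition on how many of the transferred balls are brown (from Urn A: 2 brown of 10; then Urn B has 13 total).
  0 brown: C(2,0)C(8,2)/C(10,2) = 28/45; then P = C(9,2)/C(13,2) = 6/13
  1 brown: C(2,1)C(8,1)/C(10,2) = 16/45; then P = C(10,2)/C(13,2) = 15/26
  2 brown: C(2,2)C(8,0)/C(10,2) = 1/45; then P = C(11,2)/C(13,2) = 55/78
P(both brown) = 1783/3510 ≈ 0.5080.

1783/3510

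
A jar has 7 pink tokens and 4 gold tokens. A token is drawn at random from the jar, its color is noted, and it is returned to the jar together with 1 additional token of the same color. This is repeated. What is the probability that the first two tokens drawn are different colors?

14/33

Either gold then pink, or pink then gold; after the first draw the total is 12.
P = (4/11)·(7/12) + (7/11)·(4/12) = 14/33 ≈ 0.4242.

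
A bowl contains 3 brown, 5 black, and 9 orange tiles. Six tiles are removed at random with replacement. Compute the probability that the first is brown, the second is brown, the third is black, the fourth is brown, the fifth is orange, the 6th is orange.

Multiply the conditional probability of each draw in order, with replacement (the composition resets each draw).
P = (3/17) · (3/17) · (5/17) · (3/17) · (9/17) · (9/17) = 10935/24137569 ≈ 0.0005.

10935/24137569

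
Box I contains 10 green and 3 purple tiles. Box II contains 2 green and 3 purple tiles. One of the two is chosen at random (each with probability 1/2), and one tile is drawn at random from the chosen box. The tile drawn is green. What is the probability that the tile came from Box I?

25/38

P(green | Box I) = 10/13; P(green | Box II) = 2/5.
P(green) = 1/2·10/13 + 1/2·2/5 = 38/65.
By Bayes' rule, P(Box I | green) = 5/13 / 38/65 = 25/38 ≈ 0.6579.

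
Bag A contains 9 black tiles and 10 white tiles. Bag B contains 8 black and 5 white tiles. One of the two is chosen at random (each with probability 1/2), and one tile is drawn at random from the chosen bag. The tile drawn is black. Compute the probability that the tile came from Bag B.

152/269

P(black | Bag A) = 9/19; P(black | Bag B) = 8/13.
P(black) = 1/2·9/19 + 1/2·8/13 = 269/494.
By Bayes' rule, P(Bag B | black) = 4/13 / 269/494 = 152/269 ≈ 0.5651.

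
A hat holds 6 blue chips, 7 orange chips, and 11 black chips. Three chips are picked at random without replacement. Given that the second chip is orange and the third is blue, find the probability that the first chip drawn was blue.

P(first=blue and the second chip is orange and the third is blue) = (6/24)·(7/23)·(5/22) = 35/2024.
P(E) = Σ over first color = 35/2024 + 21/1012 + 7/184 = 7/92.
By Bayes, P(first=blue | E) = 35/2024 / 7/92 = 5/22 ≈ 0.2273.

5/22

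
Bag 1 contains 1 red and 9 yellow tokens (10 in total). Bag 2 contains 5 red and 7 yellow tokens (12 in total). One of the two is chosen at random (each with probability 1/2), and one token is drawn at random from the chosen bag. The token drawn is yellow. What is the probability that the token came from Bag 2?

P(yellow | Bag 1) = 9/10; P(yellow | Bag 2) = 7/12.
P(yellow) = 1/2·9/10 + 1/2·7/12 = 89/120.
By Bayes' rule, P(Bag 2 | yellow) = 7/24 / 89/120 = 35/89 ≈ 0.3933.

35/89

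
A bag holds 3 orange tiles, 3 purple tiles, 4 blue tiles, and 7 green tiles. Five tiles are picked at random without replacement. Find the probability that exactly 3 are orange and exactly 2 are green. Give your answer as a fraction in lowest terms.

Unordered draws without replacement: count favorable combinations over C(17,5).
Favorable = C(3,3) · C(3,0) · C(4,0) · C(7,2) = 21; total = C(17,5) = 6188.
P = 21/6188 = 3/884 ≈ 0.0034.

3/884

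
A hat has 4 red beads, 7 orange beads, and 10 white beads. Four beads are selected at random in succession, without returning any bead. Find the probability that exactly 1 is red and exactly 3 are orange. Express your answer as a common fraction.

Unordered draws without replacement: count favorable combinations over C(21,4).
Favorable = C(4,1) · C(7,3) · C(10,0) = 140; total = C(21,4) = 5985.
P = 140/5985 = 4/171 ≈ 0.0234.

4/171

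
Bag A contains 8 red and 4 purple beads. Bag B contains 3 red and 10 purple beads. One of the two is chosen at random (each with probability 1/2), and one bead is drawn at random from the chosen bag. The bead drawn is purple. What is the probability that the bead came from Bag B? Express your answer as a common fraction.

P(purple | Bag A) = 1/3; P(purple | Bag B) = 10/13.
P(purple) = 1/2·1/3 + 1/2·10/13 = 43/78.
By Bayes' rule, P(Bag B | purple) = 5/13 / 43/78 = 30/43 ≈ 0.6977.

30/43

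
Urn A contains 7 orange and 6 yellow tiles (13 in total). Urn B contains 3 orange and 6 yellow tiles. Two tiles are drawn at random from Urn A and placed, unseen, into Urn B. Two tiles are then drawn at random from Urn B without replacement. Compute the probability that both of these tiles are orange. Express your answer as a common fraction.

13/110

Condition on how many of the transferred tiles are orange (from Urn A: 7 orange of 13; then Urn B has 11 total).
  0 orange: C(7,0)C(6,2)/C(13,2) = 5/26; then P = C(3,2)/C(11,2) = 3/55
  1 orange: C(7,1)C(6,1)/C(13,2) = 7/13; then P = C(4,2)/C(11,2) = 6/55
  2 orange: C(7,2)C(6,0)/C(13,2) = 7/26; then P = C(5,2)/C(11,2) = 2/11
P(both orange) = 13/110 ≈ 0.1182.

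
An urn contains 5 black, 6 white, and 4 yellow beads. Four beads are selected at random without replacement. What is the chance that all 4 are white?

Unordered draws without replacement: count favorable combinations over C(15,4).
Favorable = C(5,0) · C(6,4) · C(4,0) = 15; total = C(15,4) = 1365.
P = 15/1365 = 1/91 ≈ 0.0110.

1/91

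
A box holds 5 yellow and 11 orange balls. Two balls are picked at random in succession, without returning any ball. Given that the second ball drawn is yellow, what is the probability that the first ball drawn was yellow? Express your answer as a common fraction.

4/15

P(first=yellow and the second ball drawn is yellow) = (5/16)·(4/15) = 1/12.
P(the second ball drawn is yellow) = Σ over first color = 1/12 + 11/48 = 5/16.
By Bayes, P(first=yellow | the second ball drawn is yellow) = 1/12 / 5/16 = 4/15 ≈ 0.2667.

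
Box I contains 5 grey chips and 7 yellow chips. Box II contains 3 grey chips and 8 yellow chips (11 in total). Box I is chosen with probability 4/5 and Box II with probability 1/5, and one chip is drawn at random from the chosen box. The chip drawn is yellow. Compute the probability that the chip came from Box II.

P(yellow | Box I) = 7/12; P(yellow | Box II) = 8/11.
P(yellow) = 4/5·7/12 + 1/5·8/11 = 101/165.
By Bayes' rule, P(Box II | yellow) = 8/55 / 101/165 = 24/101 ≈ 0.2376.

24/101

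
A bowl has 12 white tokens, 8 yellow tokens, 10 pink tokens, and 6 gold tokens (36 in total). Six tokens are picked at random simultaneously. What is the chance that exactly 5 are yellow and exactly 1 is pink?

Unordered draws without replacement: count favorable combinations over C(36,6).
Favorable = C(12,0) · C(8,5) · C(10,1) · C(6,0) = 560; total = C(36,6) = 1947792.
P = 560/1947792 = 5/17391 ≈ 0.0003.

5/17391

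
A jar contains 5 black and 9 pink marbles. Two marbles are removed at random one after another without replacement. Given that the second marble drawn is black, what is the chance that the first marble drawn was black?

P(first=black and the second marble drawn is black) = (5/14)·(4/13) = 10/91.
P(the second marble drawn is black) = Σ over first color = 10/91 + 45/182 = 5/14.
By Bayes, P(first=black | the second marble drawn is black) = 10/91 / 5/14 = 4/13 ≈ 0.3077.

4/13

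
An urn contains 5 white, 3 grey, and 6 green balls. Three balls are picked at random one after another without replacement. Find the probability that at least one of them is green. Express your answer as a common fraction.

11/13

Use the complement: P(at least one green) = 1 − P(no green).
P(none) = C(8,3)/C(14,3) = 56/364.
So P = 1 − 56/364 = 11/13 ≈ 0.8462.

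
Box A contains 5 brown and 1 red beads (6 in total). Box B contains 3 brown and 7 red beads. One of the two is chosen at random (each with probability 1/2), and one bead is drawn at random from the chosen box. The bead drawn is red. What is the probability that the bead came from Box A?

5/26

P(red | Box A) = 1/6; P(red | Box B) = 7/10.
P(red) = 1/2·1/6 + 1/2·7/10 = 13/30.
By Bayes' rule, P(Box A | red) = 1/12 / 13/30 = 5/26 ≈ 0.1923.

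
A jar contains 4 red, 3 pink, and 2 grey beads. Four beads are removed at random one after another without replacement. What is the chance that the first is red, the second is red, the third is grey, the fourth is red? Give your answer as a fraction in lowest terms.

Multiply the conditional probability of each draw in order, without replacement, so each draw removes one from its color and from the total.
P = (4/9) · (3/8) · (2/7) · (2/6) = 1/63 ≈ 0.0159.

1/63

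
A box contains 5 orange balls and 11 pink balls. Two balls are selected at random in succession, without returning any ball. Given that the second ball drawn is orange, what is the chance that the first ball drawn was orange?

4/15

P(first=orange and the second ball drawn is orange) = (5/16)·(4/15) = 1/12.
P(the second ball drawn is orange) = Σ over first color = 1/12 + 11/48 = 5/16.
By Bayes, P(first=orange | the second ball drawn is orange) = 1/12 / 5/16 = 4/15 ≈ 0.2667.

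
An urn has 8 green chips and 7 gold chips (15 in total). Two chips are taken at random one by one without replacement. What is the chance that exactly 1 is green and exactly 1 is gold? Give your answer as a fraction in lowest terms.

8/15

Unordered draws without replacement: count favorable combinations over C(15,2).
Favorable = C(8,1) · C(7,1) = 56; total = C(15,2) = 105.
P = 56/105 = 8/15 ≈ 0.5333.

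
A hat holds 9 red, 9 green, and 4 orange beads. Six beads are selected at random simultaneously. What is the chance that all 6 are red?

4/3553

Unordered draws without replacement: count favorable combinations over C(22,6).
Favorable = C(9,6) · C(9,0) · C(4,0) = 84; total = C(22,6) = 74613.
P = 84/74613 = 4/3553 ≈ 0.0011.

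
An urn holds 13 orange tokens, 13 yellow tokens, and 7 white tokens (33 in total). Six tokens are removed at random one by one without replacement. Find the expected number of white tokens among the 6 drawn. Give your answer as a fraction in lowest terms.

14/11

By linearity of expectation, E[X] = Σ P(draw i is white); by symmetry each draw (even without replacement) has P(white) = 7/33.
E[X] = 6 · 7/33 = 14/11 ≈ 1.2727.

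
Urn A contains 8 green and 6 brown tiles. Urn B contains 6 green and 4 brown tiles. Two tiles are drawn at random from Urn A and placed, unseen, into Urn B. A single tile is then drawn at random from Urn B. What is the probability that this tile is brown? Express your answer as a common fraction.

17/42

Condition on how many of the transferred tiles are brown (from Urn A: 6 brown of 14; then Urn B has 12 total).
  0 brown: C(6,0)C(8,2)/C(14,2) = 4/13; then P = 4/12
  1 brown: C(6,1)C(8,1)/C(14,2) = 48/91; then P = 5/12
  2 brown: C(6,2)C(8,0)/C(14,2) = 15/91; then P = 6/12
P(brown from Urn B) = 17/42 ≈ 0.4048.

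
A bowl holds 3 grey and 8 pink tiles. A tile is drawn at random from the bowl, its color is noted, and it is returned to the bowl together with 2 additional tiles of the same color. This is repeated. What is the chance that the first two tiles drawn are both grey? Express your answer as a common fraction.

After a grey draw the bowl holds 5 grey out of 13.
P = (3/11)·(5/13) = 15/143 ≈ 0.1049.

15/143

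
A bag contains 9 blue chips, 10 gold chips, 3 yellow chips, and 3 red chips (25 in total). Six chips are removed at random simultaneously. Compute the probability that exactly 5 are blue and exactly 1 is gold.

9/1265

Unordered draws without replacement: count favorable combinations over C(25,6).
Favorable = C(9,5) · C(10,1) · C(3,0) · C(3,0) = 1260; total = C(25,6) = 177100.
P = 1260/177100 = 9/1265 ≈ 0.0071.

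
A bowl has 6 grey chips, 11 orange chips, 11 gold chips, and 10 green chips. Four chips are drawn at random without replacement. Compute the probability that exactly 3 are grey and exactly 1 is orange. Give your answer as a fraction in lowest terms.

Unordered draws without replacement: count favorable combinations over C(38,4).
Favorable = C(6,3) · C(11,1) · C(11,0) · C(10,0) = 220; total = C(38,4) = 73815.
P = 220/73815 = 44/14763 ≈ 0.0030.

44/14763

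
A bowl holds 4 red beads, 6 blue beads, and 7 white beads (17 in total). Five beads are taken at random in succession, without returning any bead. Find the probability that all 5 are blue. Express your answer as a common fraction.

Unordered draws without replacement: count favorable combinations over C(17,5).
Favorable = C(4,0) · C(6,5) · C(7,0) = 6; total = C(17,5) = 6188.
P = 6/6188 = 3/3094 ≈ 0.0010.

3/3094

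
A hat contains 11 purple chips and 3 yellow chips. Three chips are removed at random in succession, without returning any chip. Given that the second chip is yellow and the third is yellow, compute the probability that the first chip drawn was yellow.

P(first=yellow and the second chip is yellow and the third is yellow) = (3/14)·(2/13)·(1/12) = 1/364.
P(E) = Σ over first color = 11/364 + 1/364 = 3/91.
By Bayes, P(first=yellow | E) = 1/364 / 3/91 = 1/12 ≈ 0.0833.

1/12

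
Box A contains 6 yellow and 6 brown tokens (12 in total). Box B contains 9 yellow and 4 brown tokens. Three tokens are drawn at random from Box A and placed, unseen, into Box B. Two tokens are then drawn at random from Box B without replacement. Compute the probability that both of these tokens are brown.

Condition on how many of the transferred tokens are brown (from Box A: 6 brown of 12; then Box B has 16 total).
  0 brown: C(6,0)C(6,3)/C(12,3) = 1/11; then P = C(4,2)/C(16,2) = 1/20
  1 brown: C(6,1)C(6,2)/C(12,3) = 9/22; then P = C(5,2)/C(16,2) = 1/12
  2 brown: C(6,2)C(6,1)/C(12,3) = 9/22; then P = C(6,2)/C(16,2) = 1/8
  3 brown: C(6,3)C(6,0)/C(12,3) = 1/11; then P = C(7,2)/C(16,2) = 7/40
P(both brown) = 93/880 ≈ 0.1057.

93/880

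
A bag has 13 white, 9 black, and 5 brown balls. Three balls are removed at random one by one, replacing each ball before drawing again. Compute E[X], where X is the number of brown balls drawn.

5/9

By linearity of expectation, E[X] = Σ P(draw i is brown); each independent draw has P(brown) = 5/27.
E[X] = 3 · 5/27 = 5/9 ≈ 0.5556.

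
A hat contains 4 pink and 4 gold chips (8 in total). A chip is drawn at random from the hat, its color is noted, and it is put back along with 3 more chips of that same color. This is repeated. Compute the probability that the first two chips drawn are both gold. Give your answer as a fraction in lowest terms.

After a gold draw the hat holds 7 gold out of 11.
P = (4/8)·(7/11) = 7/22 ≈ 0.3182.

7/22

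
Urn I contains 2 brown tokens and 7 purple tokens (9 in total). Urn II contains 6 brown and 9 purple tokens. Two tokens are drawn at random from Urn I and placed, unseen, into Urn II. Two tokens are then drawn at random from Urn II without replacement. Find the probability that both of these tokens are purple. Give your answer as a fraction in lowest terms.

607/1632

Condition on how many of the transferred tokens are purple (from Urn I: 7 purple of 9; then Urn II has 17 total).
  0 purple: C(7,0)C(2,2)/C(9,2) = 1/36; then P = C(9,2)/C(17,2) = 9/34
  1 purple: C(7,1)C(2,1)/C(9,2) = 7/18; then P = C(10,2)/C(17,2) = 45/136
  2 purple: C(7,2)C(2,0)/C(9,2) = 7/12; then P = C(11,2)/C(17,2) = 55/136
P(both purple) = 607/1632 ≈ 0.3719.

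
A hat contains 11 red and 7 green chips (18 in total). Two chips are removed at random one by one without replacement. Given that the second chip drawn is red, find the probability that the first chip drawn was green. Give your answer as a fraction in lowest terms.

7/17

P(first=green and the second chip drawn is red) = (7/18)·(11/17) = 77/306.
P(the second chip drawn is red) = Σ over first color = 55/153 + 77/306 = 11/18.
By Bayes, P(first=green | the second chip drawn is red) = 77/306 / 11/18 = 7/17 ≈ 0.4118.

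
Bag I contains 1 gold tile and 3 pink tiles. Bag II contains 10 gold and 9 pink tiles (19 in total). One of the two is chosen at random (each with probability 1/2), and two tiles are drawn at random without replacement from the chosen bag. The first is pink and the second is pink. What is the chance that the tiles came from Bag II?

8/27

P(E | Bag I) = 1/2; P(E | Bag II) = 4/19.
P(E) = 1/2·1/2 + 1/2·4/19 = 27/76.
By Bayes' rule, P(Bag II | E) = 2/19 / 27/76 = 8/27 ≈ 0.2963.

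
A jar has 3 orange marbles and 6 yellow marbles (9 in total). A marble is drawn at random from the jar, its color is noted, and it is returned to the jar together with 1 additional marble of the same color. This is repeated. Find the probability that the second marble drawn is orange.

1/3

Condition on the first draw. If first is orange (prob 3/9), second-orange has prob (4)/(10); if not (prob 6/9), it has prob 3/(10).
P = (3/9)·(4/10) + (6/9)·(3/10) = 1/3 ≈ 0.3333.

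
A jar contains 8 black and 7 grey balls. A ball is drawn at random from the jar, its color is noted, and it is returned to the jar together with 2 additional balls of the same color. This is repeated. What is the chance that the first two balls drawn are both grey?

21/85

After a grey draw the jar holds 9 grey out of 17.
P = (7/15)·(9/17) = 21/85 ≈ 0.2471.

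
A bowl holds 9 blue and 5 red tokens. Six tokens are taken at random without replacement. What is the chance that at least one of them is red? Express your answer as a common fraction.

139/143

Use the complement: P(at least one red) = 1 − P(no red).
P(none) = C(9,6)/C(14,6) = 84/3003.
So P = 1 − 84/3003 = 139/143 ≈ 0.9720.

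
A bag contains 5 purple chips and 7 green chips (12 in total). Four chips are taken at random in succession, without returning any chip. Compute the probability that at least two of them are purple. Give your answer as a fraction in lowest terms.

19/33

Sum the hypergeometric tail for j = 2,…,4 purple chips.
Favorable = C(5,2)·C(7,2) + C(5,3)·C(7,1) + C(5,4)·C(7,0) = 285; total = C(12,4) = 495.
P = 285/495 = 19/33 ≈ 0.5758.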